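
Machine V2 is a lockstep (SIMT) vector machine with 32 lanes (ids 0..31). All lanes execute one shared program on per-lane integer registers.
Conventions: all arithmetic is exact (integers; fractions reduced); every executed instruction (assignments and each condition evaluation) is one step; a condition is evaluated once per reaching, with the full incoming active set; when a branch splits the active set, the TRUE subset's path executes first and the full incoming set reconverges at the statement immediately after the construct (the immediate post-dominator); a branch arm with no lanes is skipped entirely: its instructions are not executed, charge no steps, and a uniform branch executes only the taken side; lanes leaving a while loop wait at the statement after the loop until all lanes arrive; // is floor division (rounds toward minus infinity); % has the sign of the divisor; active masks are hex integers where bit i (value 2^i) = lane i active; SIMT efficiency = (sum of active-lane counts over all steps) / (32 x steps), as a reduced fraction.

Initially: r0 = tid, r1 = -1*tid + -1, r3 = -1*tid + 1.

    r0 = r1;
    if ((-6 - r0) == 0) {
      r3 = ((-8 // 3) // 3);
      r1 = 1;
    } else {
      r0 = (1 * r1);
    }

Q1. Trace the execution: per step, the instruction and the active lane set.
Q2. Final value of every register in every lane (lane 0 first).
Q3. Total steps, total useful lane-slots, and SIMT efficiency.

step 0: r0 <- r1                     0xffffffff
step 1: eval ((-6 - r0) == 0)        0xffffffff
step 2: r3 <- ((-8 // 3) // 3)       0x00000020
step 3: r1 <- 1                      0x00000020
step 4: r0 <- (1 * r1)               0xffffffdf

Answer: 5 steps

r0: -1,-2,-3,-4,-5,-6,-7,-8,-9,-10,-11,-12,-13,-14,-15,-16,-17,-18,-19,-20,-21,-22,-23,-24,-25,-26,-27,-28,-29,-30,-31,-32
r1: -1,-2,-3,-4,-5,1,-7,-8,-9,-10,-11,-12,-13,-14,-15,-16,-17,-18,-19,-20,-21,-22,-23,-24,-25,-26,-27,-28,-29,-30,-31,-32
r3: 1,0,-1,-2,-3,-1,-5,-6,-7,-8,-9,-10,-11,-12,-13,-14,-15,-16,-17,-18,-19,-20,-21,-22,-23,-24,-25,-26,-27,-28,-29,-30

steps = 5; useful = 97; efficiency = 97/160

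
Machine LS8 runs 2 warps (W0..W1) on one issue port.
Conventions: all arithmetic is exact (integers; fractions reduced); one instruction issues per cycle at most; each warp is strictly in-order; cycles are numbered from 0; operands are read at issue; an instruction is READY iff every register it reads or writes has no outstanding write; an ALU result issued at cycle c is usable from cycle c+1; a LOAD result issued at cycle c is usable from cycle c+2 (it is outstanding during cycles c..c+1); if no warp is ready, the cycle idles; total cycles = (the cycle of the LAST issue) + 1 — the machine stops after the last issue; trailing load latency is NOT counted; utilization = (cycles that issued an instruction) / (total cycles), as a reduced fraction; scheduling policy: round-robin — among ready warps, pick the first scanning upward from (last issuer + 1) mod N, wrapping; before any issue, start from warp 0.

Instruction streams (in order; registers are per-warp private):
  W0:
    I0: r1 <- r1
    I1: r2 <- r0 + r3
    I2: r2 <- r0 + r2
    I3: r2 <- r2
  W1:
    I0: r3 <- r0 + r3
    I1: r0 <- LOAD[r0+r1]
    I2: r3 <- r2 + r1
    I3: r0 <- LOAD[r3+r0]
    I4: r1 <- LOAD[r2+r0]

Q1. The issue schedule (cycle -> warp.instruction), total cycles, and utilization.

cycle 0: W0.I0
cycle 1: W1.I0
cycle 2: W0.I1
cycle 3: W1.I1
cycle 4: W0.I2
cycle 5: W1.I2
cycle 6: W0.I3
cycle 7: W1.I3
cycle 8: idle
cycle 9: W1.I4

Answer: 10 cycles, utilization 9/10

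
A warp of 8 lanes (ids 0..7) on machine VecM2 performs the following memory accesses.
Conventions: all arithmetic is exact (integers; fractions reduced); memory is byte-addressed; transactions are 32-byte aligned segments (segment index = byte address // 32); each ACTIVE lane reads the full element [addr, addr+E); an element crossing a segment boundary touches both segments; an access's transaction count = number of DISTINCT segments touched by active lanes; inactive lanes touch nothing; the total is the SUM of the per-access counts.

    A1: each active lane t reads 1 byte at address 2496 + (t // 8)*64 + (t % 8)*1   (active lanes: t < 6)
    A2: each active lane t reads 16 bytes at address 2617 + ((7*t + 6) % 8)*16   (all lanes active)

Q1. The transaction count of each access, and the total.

A1: 1 transaction
A2: 5 transactions

Answer: 1,5; total 6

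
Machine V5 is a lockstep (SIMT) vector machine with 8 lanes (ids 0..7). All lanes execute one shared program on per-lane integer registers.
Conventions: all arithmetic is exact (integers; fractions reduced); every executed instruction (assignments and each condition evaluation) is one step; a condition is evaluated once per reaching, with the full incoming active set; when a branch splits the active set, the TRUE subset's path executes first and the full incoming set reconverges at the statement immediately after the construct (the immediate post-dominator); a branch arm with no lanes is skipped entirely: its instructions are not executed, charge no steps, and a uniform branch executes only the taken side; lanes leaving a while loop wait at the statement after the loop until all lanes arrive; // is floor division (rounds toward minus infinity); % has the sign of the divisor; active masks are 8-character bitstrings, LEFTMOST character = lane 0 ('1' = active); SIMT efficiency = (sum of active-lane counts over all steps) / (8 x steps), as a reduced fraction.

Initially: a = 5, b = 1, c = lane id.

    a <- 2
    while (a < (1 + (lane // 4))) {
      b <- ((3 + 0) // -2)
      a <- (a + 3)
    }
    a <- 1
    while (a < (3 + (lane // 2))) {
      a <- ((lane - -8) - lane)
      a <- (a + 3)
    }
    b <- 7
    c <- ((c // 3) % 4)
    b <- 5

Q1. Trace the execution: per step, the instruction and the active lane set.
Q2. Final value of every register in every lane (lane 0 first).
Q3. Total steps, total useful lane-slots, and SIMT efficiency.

step 0: a <- 2                       11111111
step 1: eval (a < (1 + (lane // 4))) 11111111
step 2: a <- 1                       11111111
step 3: eval (a < (3 + (lane // 2))) 11111111
step 4: a <- ((lane - -8) - lane)    11111111
step 5: a <- (a + 3)                 11111111
step 6: eval (a < (3 + (lane // 2))) 11111111
step 7: b <- 7                       11111111
step 8: c <- ((c // 3) % 4)          11111111
step 9: b <- 5                       11111111

Answer: 10 steps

a: 11,11,11,11,11,11,11,11
b: 5,5,5,5,5,5,5,5
c: 0,0,0,1,1,1,2,2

steps = 10; useful = 80; efficiency = 80/80 = 1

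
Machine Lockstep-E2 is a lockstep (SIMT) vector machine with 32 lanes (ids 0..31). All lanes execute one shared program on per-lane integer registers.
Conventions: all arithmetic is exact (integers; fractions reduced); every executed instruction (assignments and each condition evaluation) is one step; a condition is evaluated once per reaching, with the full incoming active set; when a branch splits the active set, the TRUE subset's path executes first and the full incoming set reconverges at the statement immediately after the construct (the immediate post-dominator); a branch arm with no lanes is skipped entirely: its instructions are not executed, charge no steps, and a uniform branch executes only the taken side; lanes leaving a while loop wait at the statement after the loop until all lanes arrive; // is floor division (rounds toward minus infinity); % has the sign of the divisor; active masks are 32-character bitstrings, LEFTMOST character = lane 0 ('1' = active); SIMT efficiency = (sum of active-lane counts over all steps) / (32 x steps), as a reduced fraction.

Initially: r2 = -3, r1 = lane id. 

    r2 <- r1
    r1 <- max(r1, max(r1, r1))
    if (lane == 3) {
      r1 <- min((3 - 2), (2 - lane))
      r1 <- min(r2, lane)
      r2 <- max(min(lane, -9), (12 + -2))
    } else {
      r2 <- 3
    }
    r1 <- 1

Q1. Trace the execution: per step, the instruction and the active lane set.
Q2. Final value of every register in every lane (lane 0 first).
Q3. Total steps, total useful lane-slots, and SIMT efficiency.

step 0: r2 <- r1                     11111111111111111111111111111111
step 1: r1 <- max(r1, max(r1, r1))   11111111111111111111111111111111
step 2: eval (lane == 3)             11111111111111111111111111111111
step 3: r1 <- min((3 - 2), (2 - lane)) 00010000000000000000000000000000
step 4: r1 <- min(r2, lane)          00010000000000000000000000000000
step 5: r2 <- max(min(lane, -9), (12 + -2)) 00010000000000000000000000000000
step 6: r2 <- 3                      11101111111111111111111111111111
step 7: r1 <- 1                      11111111111111111111111111111111

Answer: 8 steps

r2: 3,3,3,10,3,3,3,3,3,3,3,3,3,3,3,3,3,3,3,3,3,3,3,3,3,3,3,3,3,3,3,3
r1: 1,1,1,1,1,1,1,1,1,1,1,1,1,1,1,1,1,1,1,1,1,1,1,1,1,1,1,1,1,1,1,1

steps = 8; useful = 162; efficiency = 162/256 = 81/128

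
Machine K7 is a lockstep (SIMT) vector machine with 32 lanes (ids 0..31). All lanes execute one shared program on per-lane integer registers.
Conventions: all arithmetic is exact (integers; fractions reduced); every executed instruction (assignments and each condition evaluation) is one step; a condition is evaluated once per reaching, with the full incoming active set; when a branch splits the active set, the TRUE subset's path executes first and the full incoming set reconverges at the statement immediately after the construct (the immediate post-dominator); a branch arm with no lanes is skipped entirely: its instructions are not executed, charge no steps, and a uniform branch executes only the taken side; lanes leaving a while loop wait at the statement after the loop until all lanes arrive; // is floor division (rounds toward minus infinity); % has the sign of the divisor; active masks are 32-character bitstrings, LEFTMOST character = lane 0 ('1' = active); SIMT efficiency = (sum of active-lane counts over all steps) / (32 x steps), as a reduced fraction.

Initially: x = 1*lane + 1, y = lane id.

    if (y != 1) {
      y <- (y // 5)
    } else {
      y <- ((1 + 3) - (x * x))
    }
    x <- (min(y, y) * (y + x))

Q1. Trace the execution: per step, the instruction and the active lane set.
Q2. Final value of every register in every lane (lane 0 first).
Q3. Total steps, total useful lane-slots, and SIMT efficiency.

step 0: eval (y != 1)                11111111111111111111111111111111
step 1: y <- (y // 5)                10111111111111111111111111111111
step 2: y <- ((1 + 3) - (x * x))     01000000000000000000000000000000
step 3: x <- (min(y, y) * (y + x))   11111111111111111111111111111111

Answer: 4 steps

x: 0,0,0,0,0,7,8,9,10,11,26,28,30,32,34,57,60,63,66,69,100,104,108,112,116,155,160,165,170,175,222,228
y: 0,0,0,0,0,1,1,1,1,1,2,2,2,2,2,3,3,3,3,3,4,4,4,4,4,5,5,5,5,5,6,6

steps = 4; useful = 96; efficiency = 96/128 = 3/4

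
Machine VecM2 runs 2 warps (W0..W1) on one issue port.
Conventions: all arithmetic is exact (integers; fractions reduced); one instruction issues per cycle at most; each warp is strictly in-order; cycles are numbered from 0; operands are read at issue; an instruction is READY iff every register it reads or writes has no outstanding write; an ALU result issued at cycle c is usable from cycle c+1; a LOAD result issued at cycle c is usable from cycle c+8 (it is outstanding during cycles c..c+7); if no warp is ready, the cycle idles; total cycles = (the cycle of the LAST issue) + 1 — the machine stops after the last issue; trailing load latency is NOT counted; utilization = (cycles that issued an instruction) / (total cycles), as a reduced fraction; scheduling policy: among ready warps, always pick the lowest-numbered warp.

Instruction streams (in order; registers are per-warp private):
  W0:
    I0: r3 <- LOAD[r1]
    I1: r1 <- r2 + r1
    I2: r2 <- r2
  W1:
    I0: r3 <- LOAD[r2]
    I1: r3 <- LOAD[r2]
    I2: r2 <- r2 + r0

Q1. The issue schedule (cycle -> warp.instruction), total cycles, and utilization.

cycle 0: W0.I0
cycle 1: W0.I1
cycle 2: W0.I2
cycle 3: W1.I0
cycle 4: idle
cycle 5: idle
cycle 6: idle
cycle 7: idle
cycle 8: idle
cycle 9: idle
cycle 10: idle
cycle 11: W1.I1
cycle 12: W1.I2

Answer: 13 cycles, utilization 6/13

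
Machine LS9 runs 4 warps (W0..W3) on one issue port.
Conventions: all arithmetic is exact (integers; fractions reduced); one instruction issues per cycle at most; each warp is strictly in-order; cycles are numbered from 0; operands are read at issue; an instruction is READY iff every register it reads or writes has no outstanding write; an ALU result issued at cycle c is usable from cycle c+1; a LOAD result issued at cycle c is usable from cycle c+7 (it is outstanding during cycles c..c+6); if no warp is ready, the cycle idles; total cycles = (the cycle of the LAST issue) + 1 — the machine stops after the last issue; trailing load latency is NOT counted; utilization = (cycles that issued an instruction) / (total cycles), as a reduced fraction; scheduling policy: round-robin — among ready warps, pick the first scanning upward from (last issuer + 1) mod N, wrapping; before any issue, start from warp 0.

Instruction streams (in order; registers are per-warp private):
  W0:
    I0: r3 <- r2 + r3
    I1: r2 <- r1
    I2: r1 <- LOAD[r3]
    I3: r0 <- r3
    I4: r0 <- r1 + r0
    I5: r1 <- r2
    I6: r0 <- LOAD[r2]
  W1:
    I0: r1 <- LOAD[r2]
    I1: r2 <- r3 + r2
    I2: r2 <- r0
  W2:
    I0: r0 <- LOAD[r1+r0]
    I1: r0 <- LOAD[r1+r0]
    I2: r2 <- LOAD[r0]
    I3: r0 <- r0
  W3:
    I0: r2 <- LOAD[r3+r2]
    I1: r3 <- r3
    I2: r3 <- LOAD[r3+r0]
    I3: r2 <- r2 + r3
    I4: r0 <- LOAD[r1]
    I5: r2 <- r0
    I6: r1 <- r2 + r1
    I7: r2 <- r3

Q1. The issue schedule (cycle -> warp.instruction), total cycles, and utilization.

cycle 0: W0.I0
cycle 1: W1.I0
cycle 2: W2.I0
cycle 3: W3.I0
cycle 4: W0.I1
cycle 5: W1.I1
cycle 6: W3.I1
cycle 7: W0.I2
cycle 8: W1.I2
cycle 9: W2.I1
cycle 10: W3.I2
cycle 11: W0.I3
cycle 12: idle
cycle 13: idle
cycle 14: W0.I4
cycle 15: W0.I5
cycle 16: W2.I2
cycle 17: W3.I3
cycle 18: W0.I6
cycle 19: W2.I3
cycle 20: W3.I4
cycle 21: idle
cycle 22: idle
cycle 23: idle
cycle 24: idle
cycle 25: idle
cycle 26: idle
cycle 27: W3.I5
cycle 28: W3.I6
cycle 29: W3.I7

Answer: 30 cycles, utilization 11/15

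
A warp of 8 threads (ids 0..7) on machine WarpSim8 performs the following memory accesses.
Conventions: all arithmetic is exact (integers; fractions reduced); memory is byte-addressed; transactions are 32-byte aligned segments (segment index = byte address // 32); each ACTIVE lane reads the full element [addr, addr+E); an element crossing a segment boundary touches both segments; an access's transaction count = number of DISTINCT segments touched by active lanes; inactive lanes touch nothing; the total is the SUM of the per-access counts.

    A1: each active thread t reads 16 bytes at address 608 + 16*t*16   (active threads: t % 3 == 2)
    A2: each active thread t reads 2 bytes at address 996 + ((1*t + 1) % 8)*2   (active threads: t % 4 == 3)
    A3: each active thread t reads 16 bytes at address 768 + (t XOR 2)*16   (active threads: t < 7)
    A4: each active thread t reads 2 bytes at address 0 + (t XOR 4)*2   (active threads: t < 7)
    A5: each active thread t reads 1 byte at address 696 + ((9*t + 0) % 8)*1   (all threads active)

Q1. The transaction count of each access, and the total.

A1: 2 transactions
A2: 1 transaction
A3: 4 transactions
A4: 1 transaction
A5: 1 transaction

Answer: 2,1,4,1,1; total 9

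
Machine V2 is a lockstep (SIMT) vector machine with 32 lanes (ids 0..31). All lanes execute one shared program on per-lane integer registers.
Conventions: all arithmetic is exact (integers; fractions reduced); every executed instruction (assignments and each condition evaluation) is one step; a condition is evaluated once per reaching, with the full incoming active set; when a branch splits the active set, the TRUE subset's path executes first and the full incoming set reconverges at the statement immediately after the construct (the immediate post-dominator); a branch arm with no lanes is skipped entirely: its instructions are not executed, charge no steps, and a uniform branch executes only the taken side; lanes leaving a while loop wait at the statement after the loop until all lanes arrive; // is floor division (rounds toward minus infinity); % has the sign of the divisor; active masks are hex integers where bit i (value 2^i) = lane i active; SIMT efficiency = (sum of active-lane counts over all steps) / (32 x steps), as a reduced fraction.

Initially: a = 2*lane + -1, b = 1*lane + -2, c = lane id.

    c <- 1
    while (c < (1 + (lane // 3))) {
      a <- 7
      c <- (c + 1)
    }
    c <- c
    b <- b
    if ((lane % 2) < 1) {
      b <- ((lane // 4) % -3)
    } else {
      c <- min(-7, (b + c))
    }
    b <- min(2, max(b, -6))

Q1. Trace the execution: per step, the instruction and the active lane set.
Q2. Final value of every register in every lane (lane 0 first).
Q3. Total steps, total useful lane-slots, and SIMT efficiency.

step 0: c <- 1                       0xffffffff
step 1: eval (c < (1 + (lane // 3))) 0xffffffff
step 2: a <- 7                       0xfffffff8
step 3: c <- (c + 1)                 0xfffffff8
step 4: eval (c < (1 + (lane // 3))) 0xfffffff8
step 5: a <- 7                       0xffffffc0
step 6: c <- (c + 1)                 0xffffffc0
step 7: eval (c < (1 + (lane // 3))) 0xffffffc0
step 8: a <- 7                       0xfffffe00
step 9: c <- (c + 1)                 0xfffffe00
step 10: eval (c < (1 + (lane // 3))) 0xfffffe00
step 11: a <- 7                       0xfffff000
step 12: c <- (c + 1)                 0xfffff000
step 13: eval (c < (1 + (lane // 3))) 0xfffff000
step 14: a <- 7                       0xffff8000
step 15: c <- (c + 1)                 0xffff8000
step 16: eval (c < (1 + (lane // 3))) 0xffff8000
step 17: a <- 7                       0xfffc0000
step 18: c <- (c + 1)                 0xfffc0000
step 19: eval (c < (1 + (lane // 3))) 0xfffc0000
step 20: a <- 7                       0xffe00000
step 21: c <- (c + 1)                 0xffe00000
step 22: eval (c < (1 + (lane // 3))) 0xffe00000
step 23: a <- 7                       0xff000000
step 24: c <- (c + 1)                 0xff000000
step 25: eval (c < (1 + (lane // 3))) 0xff000000
step 26: a <- 7                       0xf8000000
step 27: c <- (c + 1)                 0xf8000000
step 28: eval (c < (1 + (lane // 3))) 0xf8000000
step 29: a <- 7                       0xc0000000
step 30: c <- (c + 1)                 0xc0000000
step 31: eval (c < (1 + (lane // 3))) 0xc0000000
step 32: c <- c                       0xffffffff
step 33: b <- b                       0xffffffff
step 34: eval ((lane % 2) < 1)        0xffffffff
step 35: b <- ((lane // 4) % -3)      0x55555555
step 36: c <- min(-7, (b + c))        0xaaaaaaaa
step 37: b <- min(2, max(b, -6))      0xffffffff

Answer: 38 steps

a: -1,1,3,7,7,7,7,7,7,7,7,7,7,7,7,7,7,7,7,7,7,7,7,7,7,7,7,7,7,7,7,7
b: 0,-1,0,1,-2,2,-2,2,-1,2,-1,2,0,2,0,2,-2,2,-2,2,-1,2,-1,2,0,2,0,2,-2,2,-2,2
c: 1,-7,1,-7,2,-7,3,-7,3,-7,4,-7,5,-7,5,-7,6,-7,7,-7,7,-7,8,-7,9,-7,9,-7,10,-7,11,-7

steps = 38; useful = 689; efficiency = 689/1216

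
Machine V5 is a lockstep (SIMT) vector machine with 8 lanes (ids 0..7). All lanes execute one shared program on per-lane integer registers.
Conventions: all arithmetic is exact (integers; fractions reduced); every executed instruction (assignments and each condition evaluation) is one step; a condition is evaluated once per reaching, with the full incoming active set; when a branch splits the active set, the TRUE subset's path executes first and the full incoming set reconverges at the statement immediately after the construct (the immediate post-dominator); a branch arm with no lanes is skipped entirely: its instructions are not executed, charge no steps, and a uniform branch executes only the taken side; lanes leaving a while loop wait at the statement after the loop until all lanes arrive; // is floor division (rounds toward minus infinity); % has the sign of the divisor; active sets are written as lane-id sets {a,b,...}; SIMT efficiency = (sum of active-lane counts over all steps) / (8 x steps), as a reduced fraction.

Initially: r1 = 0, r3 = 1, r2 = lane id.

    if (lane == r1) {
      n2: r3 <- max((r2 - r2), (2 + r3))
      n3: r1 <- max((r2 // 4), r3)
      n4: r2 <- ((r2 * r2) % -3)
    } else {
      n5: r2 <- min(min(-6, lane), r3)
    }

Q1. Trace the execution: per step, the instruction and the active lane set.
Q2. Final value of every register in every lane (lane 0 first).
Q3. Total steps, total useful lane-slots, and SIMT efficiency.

step 0: eval (lane == r1)            {0,1,2,3,4,5,6,7}
step 1: r3 <- max((r2 - r2), (2 + r3)) {0}
step 2: r1 <- max((r2 // 4), r3)     {0}
step 3: r2 <- ((r2 * r2) % -3)       {0}
step 4: r2 <- min(min(-6, lane), r3) {1,2,3,4,5,6,7}

Answer: 5 steps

r1: 3,0,0,0,0,0,0,0
r3: 3,1,1,1,1,1,1,1
r2: 0,-6,-6,-6,-6,-6,-6,-6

steps = 5; useful = 18; efficiency = 18/40 = 9/20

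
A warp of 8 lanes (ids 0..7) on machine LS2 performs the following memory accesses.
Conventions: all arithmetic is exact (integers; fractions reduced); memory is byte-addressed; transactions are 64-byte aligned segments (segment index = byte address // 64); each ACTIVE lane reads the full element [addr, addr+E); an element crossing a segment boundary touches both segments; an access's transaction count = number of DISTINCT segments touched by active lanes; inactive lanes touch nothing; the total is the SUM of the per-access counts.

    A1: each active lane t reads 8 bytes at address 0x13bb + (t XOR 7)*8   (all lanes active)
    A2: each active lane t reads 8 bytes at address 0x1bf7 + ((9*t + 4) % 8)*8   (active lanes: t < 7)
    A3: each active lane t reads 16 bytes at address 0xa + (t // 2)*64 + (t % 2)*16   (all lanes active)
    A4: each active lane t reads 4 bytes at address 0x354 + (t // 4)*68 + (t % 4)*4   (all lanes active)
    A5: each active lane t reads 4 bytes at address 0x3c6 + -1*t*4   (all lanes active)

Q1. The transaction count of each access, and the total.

A1: 2 transactions
A2: 2 transactions
A3: 4 transactions
A4: 2 transactions
A5: 2 transactions

Answer: 2,2,4,2,2; total 12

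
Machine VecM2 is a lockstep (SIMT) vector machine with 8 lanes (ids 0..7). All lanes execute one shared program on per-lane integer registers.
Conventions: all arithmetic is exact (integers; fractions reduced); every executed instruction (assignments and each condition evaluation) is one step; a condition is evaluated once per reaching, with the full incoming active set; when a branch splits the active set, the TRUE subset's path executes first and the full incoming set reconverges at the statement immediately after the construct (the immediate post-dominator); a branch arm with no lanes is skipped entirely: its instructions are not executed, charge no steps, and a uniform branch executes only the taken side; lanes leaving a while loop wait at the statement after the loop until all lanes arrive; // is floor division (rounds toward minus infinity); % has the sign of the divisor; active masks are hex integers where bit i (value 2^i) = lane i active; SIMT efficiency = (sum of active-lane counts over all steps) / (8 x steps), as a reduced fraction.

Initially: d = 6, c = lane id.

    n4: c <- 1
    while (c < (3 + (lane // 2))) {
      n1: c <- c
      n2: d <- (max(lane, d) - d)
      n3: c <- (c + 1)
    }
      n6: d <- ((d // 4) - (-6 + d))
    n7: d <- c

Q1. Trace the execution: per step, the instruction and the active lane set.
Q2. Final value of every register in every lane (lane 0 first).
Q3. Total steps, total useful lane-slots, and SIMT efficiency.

step 0: c <- 1                       0xff
step 1: eval (c < (3 + (lane // 2))) 0xff
step 2: c <- c                       0xff
step 3: d <- (max(lane, d) - d)      0xff
step 4: c <- (c + 1)                 0xff
step 5: eval (c < (3 + (lane // 2))) 0xff
step 6: c <- c                       0xff
step 7: d <- (max(lane, d) - d)      0xff
step 8: c <- (c + 1)                 0xff
step 9: eval (c < (3 + (lane // 2))) 0xff
step 10: c <- c                       0xfc
step 11: d <- (max(lane, d) - d)      0xfc
step 12: c <- (c + 1)                 0xfc
step 13: eval (c < (3 + (lane // 2))) 0xfc
step 14: c <- c                       0xf0
step 15: d <- (max(lane, d) - d)      0xf0
step 16: c <- (c + 1)                 0xf0
step 17: eval (c < (3 + (lane // 2))) 0xf0
step 18: c <- c                       0xc0
step 19: d <- (max(lane, d) - d)      0xc0
step 20: c <- (c + 1)                 0xc0
step 21: eval (c < (3 + (lane // 2))) 0xc0
step 22: d <- ((d // 4) - (-6 + d))   0xff
step 23: d <- c                       0xff

Answer: 24 steps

d: 3,3,4,4,5,5,6,6
c: 3,3,4,4,5,5,6,6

steps = 24; useful = 144; efficiency = 144/192 = 3/4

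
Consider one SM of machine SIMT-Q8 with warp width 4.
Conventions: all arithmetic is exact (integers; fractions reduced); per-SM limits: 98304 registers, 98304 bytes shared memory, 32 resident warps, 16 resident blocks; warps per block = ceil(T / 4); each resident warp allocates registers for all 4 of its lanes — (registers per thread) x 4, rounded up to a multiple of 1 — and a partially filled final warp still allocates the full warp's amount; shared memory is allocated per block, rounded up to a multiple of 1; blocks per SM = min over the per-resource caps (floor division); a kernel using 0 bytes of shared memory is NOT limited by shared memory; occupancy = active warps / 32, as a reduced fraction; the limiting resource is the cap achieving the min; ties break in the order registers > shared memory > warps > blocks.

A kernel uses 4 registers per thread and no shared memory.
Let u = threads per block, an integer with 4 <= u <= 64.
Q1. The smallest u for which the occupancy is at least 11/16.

Answer: u = 5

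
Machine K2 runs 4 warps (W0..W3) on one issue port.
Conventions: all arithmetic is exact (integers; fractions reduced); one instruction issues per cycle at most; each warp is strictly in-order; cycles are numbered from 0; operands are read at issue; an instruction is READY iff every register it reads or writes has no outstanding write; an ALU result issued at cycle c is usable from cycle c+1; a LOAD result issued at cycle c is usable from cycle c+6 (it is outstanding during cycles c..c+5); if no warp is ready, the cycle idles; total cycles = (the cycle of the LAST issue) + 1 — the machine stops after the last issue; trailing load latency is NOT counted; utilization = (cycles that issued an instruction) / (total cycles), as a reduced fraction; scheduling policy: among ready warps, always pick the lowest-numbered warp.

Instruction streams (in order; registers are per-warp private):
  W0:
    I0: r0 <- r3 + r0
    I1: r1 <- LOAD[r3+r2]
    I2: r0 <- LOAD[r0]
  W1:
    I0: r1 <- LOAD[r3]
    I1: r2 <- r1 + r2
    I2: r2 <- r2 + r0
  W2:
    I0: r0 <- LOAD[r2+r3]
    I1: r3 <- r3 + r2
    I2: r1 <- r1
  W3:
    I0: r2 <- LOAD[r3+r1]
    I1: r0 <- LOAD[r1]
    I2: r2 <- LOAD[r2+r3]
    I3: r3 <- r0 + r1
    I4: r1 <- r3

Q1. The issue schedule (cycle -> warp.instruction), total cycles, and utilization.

cycle 0: W0.I0
cycle 1: W0.I1
cycle 2: W0.I2
cycle 3: W1.I0
cycle 4: W2.I0
cycle 5: W2.I1
cycle 6: W2.I2
cycle 7: W3.I0
cycle 8: W3.I1
cycle 9: W1.I1
cycle 10: W1.I2
cycle 11: idle
cycle 12: idle
cycle 13: W3.I2
cycle 14: W3.I3
cycle 15: W3.I4

Answer: 16 cycles, utilization 7/8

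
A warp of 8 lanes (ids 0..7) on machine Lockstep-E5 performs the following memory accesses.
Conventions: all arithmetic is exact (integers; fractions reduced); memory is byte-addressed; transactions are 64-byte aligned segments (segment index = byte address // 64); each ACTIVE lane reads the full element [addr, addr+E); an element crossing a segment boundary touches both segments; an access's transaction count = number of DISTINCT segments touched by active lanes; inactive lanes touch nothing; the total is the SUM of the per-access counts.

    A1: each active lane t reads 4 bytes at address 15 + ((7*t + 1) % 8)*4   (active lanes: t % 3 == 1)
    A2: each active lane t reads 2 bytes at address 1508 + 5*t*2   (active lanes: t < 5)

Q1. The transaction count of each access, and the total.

A1: 1 transaction
A2: 2 transactions

Answer: 1,2; total 3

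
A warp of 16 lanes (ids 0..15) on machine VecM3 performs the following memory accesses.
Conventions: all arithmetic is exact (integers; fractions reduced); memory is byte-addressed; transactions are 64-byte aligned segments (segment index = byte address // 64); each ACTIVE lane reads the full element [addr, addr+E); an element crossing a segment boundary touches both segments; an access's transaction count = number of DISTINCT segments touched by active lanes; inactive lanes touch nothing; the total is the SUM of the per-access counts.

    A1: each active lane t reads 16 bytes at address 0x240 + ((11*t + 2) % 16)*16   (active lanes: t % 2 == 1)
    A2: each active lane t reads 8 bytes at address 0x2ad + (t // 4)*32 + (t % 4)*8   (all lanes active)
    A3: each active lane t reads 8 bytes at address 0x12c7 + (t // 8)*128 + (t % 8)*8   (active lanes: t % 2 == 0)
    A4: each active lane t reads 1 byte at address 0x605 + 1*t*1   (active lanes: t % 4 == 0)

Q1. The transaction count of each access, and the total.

A1: 4 transactions
A2: 3 transactions
A3: 2 transactions
A4: 1 transaction

Answer: 4,3,2,1; total 10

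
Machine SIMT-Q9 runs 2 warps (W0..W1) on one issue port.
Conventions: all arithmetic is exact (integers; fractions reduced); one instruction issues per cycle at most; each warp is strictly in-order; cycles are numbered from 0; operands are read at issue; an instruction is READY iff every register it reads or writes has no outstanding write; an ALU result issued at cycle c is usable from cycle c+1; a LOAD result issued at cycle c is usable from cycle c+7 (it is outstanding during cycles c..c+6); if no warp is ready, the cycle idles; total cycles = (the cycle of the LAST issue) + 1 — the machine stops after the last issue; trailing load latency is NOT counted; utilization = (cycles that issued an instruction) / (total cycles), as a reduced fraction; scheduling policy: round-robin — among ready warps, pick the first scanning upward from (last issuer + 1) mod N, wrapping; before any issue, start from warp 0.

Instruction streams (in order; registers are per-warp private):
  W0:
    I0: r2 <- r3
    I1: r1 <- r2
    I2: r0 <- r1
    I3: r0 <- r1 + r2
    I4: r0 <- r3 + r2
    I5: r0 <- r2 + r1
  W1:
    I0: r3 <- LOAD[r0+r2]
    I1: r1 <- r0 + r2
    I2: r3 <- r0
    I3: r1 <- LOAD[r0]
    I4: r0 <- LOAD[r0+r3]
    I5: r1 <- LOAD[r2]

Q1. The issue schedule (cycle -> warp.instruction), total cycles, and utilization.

cycle 0: W0.I0
cycle 1: W1.I0
cycle 2: W0.I1
cycle 3: W1.I1
cycle 4: W0.I2
cycle 5: W0.I3
cycle 6: W0.I4
cycle 7: W0.I5
cycle 8: W1.I2
cycle 9: W1.I3
cycle 10: W1.I4
cycle 11: idle
cycle 12: idle
cycle 13: idle
cycle 14: idle
cycle 15: idle
cycle 16: W1.I5

Answer: 17 cycles, utilization 12/17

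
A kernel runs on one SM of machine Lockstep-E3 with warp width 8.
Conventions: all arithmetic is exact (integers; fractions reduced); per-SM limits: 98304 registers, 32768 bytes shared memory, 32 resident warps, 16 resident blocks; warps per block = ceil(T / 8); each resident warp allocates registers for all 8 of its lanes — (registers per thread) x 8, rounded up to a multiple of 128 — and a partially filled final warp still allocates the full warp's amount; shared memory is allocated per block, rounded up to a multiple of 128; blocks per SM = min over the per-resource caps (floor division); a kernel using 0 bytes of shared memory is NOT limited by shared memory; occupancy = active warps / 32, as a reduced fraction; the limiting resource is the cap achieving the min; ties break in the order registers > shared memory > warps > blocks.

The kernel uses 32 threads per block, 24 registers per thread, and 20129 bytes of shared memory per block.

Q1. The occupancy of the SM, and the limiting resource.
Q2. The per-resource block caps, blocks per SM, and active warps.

Answer: occupancy 1/8, limited by shared memory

registers: 96 blocks
shared memory: 1 block
warps: 8 blocks
blocks: 16 blocks

Answer: 1 block, 4 active warps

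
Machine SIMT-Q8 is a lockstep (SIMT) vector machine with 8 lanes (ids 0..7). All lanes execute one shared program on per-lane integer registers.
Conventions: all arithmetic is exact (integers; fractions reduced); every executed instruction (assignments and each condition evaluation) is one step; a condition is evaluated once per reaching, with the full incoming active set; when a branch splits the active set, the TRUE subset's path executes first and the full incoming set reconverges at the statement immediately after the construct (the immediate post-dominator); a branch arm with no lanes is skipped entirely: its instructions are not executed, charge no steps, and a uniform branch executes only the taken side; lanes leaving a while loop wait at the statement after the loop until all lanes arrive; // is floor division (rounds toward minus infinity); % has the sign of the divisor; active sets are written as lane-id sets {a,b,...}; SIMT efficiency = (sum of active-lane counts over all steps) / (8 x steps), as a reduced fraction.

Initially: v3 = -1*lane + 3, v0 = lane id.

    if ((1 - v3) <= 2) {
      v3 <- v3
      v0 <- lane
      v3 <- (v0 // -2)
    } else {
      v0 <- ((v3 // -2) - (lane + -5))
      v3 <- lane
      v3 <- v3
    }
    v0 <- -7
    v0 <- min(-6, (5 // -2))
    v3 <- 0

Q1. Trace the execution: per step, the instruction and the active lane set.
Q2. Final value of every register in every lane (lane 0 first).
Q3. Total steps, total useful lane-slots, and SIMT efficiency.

step 0: eval ((1 - v3) <= 2)         {0,1,2,3,4,5,6,7}
step 1: v3 <- v3                     {0,1,2,3,4}
step 2: v0 <- lane                   {0,1,2,3,4}
step 3: v3 <- (v0 // -2)             {0,1,2,3,4}
step 4: v0 <- ((v3 // -2) - (lane + -5)) {5,6,7}
step 5: v3 <- lane                   {5,6,7}
step 6: v3 <- v3                     {5,6,7}
step 7: v0 <- -7                     {0,1,2,3,4,5,6,7}
step 8: v0 <- min(-6, (5 // -2))     {0,1,2,3,4,5,6,7}
step 9: v3 <- 0                      {0,1,2,3,4,5,6,7}

Answer: 10 steps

v3: 0,0,0,0,0,0,0,0
v0: -6,-6,-6,-6,-6,-6,-6,-6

steps = 10; useful = 56; efficiency = 56/80 = 7/10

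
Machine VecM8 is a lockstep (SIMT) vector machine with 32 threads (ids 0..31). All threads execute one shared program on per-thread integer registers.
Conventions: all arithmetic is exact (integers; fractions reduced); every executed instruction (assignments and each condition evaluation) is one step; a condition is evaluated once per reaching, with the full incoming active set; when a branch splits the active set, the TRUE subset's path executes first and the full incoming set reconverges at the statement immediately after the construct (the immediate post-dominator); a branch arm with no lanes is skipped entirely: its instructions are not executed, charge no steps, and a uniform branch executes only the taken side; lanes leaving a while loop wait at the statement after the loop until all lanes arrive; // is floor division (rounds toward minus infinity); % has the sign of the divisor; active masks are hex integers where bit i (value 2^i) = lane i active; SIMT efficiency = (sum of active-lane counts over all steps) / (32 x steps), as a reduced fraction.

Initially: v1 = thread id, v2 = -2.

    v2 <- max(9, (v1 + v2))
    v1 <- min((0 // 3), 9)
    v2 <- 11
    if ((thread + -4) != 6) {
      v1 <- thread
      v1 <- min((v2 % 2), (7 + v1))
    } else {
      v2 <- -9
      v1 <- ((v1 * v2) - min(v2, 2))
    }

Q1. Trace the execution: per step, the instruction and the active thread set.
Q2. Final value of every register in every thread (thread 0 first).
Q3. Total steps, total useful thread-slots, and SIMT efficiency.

step 0: v2 <- max(9, (v1 + v2))      0xffffffff
step 1: v1 <- min((0 // 3), 9)       0xffffffff
step 2: v2 <- 11                     0xffffffff
step 3: eval ((thread + -4) != 6)    0xffffffff
step 4: v1 <- thread                 0xfffffbff
step 5: v1 <- min((v2 % 2), (7 + v1)) 0xfffffbff
step 6: v2 <- -9                     0x00000400
step 7: v1 <- ((v1 * v2) - min(v2, 2)) 0x00000400

Answer: 8 steps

v1: 1,1,1,1,1,1,1,1,1,1,9,1,1,1,1,1,1,1,1,1,1,1,1,1,1,1,1,1,1,1,1,1
v2: 11,11,11,11,11,11,11,11,11,11,-9,11,11,11,11,11,11,11,11,11,11,11,11,11,11,11,11,11,11,11,11,11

steps = 8; useful = 192; efficiency = 192/256 = 3/4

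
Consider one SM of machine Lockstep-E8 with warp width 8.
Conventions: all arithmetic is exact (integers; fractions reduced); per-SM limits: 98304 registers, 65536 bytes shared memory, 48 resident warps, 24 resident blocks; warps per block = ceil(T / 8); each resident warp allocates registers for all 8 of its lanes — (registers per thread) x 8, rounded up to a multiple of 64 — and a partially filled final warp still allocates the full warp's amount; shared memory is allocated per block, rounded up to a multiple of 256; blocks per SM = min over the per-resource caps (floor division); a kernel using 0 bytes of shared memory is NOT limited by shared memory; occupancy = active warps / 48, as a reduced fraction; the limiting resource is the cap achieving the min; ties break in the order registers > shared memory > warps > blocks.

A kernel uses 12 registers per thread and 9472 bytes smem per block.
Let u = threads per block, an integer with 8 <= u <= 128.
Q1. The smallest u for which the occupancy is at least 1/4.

Answer: u = 9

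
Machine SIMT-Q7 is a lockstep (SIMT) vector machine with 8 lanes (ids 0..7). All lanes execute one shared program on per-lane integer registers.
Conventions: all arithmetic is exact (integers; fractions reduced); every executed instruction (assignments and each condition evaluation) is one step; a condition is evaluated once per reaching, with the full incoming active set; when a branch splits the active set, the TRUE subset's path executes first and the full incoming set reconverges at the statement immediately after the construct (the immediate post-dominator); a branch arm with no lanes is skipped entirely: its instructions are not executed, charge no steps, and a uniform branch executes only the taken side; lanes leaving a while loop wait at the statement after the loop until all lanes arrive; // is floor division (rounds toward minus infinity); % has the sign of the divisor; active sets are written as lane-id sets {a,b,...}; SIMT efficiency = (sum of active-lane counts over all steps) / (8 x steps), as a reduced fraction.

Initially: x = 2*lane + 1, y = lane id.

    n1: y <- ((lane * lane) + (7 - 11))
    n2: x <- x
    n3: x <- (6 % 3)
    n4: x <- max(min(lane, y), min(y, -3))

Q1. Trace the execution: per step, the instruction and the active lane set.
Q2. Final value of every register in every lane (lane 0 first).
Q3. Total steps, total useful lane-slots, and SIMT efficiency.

step 0: y <- ((lane * lane) + (7 - 11)) {0,1,2,3,4,5,6,7}
step 1: x <- x                       {0,1,2,3,4,5,6,7}
step 2: x <- (6 % 3)                 {0,1,2,3,4,5,6,7}
step 3: x <- max(min(lane, y), min(y, -3)) {0,1,2,3,4,5,6,7}

Answer: 4 steps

x: -4,-3,0,3,4,5,6,7
y: -4,-3,0,5,12,21,32,45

steps = 4; useful = 32; efficiency = 32/32 = 1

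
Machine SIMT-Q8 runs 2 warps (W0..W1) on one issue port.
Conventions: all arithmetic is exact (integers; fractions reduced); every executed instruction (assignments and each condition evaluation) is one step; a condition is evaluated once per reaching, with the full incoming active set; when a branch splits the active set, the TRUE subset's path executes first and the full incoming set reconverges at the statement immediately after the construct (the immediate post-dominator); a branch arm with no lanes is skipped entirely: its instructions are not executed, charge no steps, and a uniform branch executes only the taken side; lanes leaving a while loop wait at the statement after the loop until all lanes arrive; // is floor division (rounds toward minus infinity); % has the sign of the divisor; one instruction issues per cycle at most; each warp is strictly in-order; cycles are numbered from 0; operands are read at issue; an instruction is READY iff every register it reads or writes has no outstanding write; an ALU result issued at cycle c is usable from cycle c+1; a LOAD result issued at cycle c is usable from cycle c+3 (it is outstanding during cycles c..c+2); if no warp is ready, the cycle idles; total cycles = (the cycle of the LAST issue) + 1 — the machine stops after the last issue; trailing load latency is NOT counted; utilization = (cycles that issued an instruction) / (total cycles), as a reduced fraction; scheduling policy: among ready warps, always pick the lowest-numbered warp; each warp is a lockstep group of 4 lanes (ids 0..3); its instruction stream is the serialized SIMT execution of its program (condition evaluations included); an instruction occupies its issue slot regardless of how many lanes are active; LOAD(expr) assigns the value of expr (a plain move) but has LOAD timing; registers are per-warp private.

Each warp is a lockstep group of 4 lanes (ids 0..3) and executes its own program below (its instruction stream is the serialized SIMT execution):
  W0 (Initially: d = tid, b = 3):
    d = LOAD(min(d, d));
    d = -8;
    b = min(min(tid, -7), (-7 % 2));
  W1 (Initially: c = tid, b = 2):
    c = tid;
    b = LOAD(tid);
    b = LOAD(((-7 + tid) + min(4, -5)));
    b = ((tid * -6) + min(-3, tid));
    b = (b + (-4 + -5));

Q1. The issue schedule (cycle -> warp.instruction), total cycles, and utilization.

cycle 0: W0.I0
cycle 1: W1.I0
cycle 2: W1.I1
cycle 3: W0.I1
cycle 4: W0.I2
cycle 5: W1.I2
cycle 6: idle
cycle 7: idle
cycle 8: W1.I3
cycle 9: W1.I4

Answer: 10 cycles, utilization 4/5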